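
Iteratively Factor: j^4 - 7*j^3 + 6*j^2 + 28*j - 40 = (j - 5)*(j^3 - 2*j^2 - 4*j + 8) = (j - 5)*(j - 2)*(j^2 - 4) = (j - 5)*(j - 2)*(j + 2)*(j - 2)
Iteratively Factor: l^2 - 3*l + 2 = (l - 1)*(l - 2)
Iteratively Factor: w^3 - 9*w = (w)*(w^2 - 9) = w*(w - 3)*(w + 3)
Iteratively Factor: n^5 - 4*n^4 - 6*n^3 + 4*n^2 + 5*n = (n)*(n^4 - 4*n^3 - 6*n^2 + 4*n + 5) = n*(n - 1)*(n^3 - 3*n^2 - 9*n - 5) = n*(n - 5)*(n - 1)*(n^2 + 2*n + 1) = n*(n - 5)*(n - 1)*(n + 1)*(n + 1)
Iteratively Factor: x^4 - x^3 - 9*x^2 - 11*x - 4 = (x + 1)*(x^3 - 2*x^2 - 7*x - 4) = (x + 1)^2*(x^2 - 3*x - 4) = (x - 4)*(x + 1)^2*(x + 1)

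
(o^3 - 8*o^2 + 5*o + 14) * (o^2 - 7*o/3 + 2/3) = o^5 - 31*o^4/3 + 73*o^3/3 - 3*o^2 - 88*o/3 + 28/3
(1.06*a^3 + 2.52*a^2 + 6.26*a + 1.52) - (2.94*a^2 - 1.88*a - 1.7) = 1.06*a^3 - 0.42*a^2 + 8.14*a + 3.22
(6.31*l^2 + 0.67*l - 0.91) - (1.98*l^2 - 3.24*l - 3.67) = 4.33*l^2 + 3.91*l + 2.76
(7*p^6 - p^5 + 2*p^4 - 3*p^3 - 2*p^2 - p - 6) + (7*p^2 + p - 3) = 7*p^6 - p^5 + 2*p^4 - 3*p^3 + 5*p^2 - 9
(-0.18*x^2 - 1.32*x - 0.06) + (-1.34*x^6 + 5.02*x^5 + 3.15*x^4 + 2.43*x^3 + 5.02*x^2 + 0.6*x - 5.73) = -1.34*x^6 + 5.02*x^5 + 3.15*x^4 + 2.43*x^3 + 4.84*x^2 - 0.72*x - 5.79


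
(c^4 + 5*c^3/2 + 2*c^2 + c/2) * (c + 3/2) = c^5 + 4*c^4 + 23*c^3/4 + 7*c^2/2 + 3*c/4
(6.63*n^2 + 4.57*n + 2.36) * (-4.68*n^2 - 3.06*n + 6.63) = -31.0284*n^4 - 41.6754*n^3 + 18.9279*n^2 + 23.0775*n + 15.6468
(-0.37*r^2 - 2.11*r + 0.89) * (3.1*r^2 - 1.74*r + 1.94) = -1.147*r^4 - 5.8972*r^3 + 5.7126*r^2 - 5.642*r + 1.7266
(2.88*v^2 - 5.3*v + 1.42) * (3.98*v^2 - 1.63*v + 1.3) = 11.4624*v^4 - 25.7884*v^3 + 18.0346*v^2 - 9.2046*v + 1.846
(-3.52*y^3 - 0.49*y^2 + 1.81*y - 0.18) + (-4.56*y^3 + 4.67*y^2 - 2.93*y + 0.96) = -8.08*y^3 + 4.18*y^2 - 1.12*y + 0.78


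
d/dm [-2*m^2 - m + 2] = -4*m - 1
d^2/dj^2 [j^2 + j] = 2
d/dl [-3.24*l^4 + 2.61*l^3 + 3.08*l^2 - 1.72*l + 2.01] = -12.96*l^3 + 7.83*l^2 + 6.16*l - 1.72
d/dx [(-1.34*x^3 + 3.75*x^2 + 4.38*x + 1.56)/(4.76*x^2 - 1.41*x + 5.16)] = (-6.3784*x^4 + 3.7788*x^3 - 46.8795*x^2 + 23.8488*x + 24.8004)/(22.6576*x^4 - 13.4232*x^3 + 51.1113*x^2 - 14.5512*x + 26.6256)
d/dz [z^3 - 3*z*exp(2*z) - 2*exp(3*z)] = 3*z^2 - 6*z*exp(2*z) - 6*exp(3*z) - 3*exp(2*z)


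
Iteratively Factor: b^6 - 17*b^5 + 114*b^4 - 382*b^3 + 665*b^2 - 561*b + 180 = (b - 1)*(b^5 - 16*b^4 + 98*b^3 - 284*b^2 + 381*b - 180) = (b - 5)*(b - 1)*(b^4 - 11*b^3 + 43*b^2 - 69*b + 36) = (b - 5)*(b - 1)^2*(b^3 - 10*b^2 + 33*b - 36) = (b - 5)*(b - 3)*(b - 1)^2*(b^2 - 7*b + 12) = (b - 5)*(b - 4)*(b - 3)*(b - 1)^2*(b - 3)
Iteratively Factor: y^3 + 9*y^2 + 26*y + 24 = (y + 3)*(y^2 + 6*y + 8) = (y + 3)*(y + 4)*(y + 2)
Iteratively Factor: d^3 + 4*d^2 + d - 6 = (d + 2)*(d^2 + 2*d - 3) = (d + 2)*(d + 3)*(d - 1)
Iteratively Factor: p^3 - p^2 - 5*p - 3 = (p + 1)*(p^2 - 2*p - 3) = (p - 3)*(p + 1)*(p + 1)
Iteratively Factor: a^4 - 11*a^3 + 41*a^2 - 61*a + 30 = (a - 5)*(a^3 - 6*a^2 + 11*a - 6) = (a - 5)*(a - 2)*(a^2 - 4*a + 3) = (a - 5)*(a - 2)*(a - 1)*(a - 3)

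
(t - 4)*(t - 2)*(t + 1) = t^3 - 5*t^2 + 2*t + 8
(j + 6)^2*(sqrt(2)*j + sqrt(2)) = sqrt(2)*j^3 + 13*sqrt(2)*j^2 + 48*sqrt(2)*j + 36*sqrt(2)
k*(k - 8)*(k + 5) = k^3 - 3*k^2 - 40*k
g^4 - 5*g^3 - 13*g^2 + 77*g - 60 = (g - 5)*(g - 3)*(g - 1)*(g + 4)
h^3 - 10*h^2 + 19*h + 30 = (h - 6)*(h - 5)*(h + 1)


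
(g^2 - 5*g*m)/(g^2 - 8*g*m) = (g - 5*m)/(g - 8*m)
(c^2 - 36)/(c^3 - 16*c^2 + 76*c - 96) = (c + 6)/(c^2 - 10*c + 16)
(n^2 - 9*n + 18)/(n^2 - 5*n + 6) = (n - 6)/(n - 2)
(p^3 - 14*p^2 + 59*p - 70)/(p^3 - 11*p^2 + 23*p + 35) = (p - 2)/(p + 1)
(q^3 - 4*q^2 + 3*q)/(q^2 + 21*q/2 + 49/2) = 2*q*(q^2 - 4*q + 3)/(2*q^2 + 21*q + 49)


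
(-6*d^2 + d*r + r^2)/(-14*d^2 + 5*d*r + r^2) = (3*d + r)/(7*d + r)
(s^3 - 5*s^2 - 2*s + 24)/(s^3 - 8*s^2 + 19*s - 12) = (s + 2)/(s - 1)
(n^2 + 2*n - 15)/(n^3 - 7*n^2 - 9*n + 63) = (n + 5)/(n^2 - 4*n - 21)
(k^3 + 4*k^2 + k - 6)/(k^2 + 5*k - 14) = (k^3 + 4*k^2 + k - 6)/(k^2 + 5*k - 14)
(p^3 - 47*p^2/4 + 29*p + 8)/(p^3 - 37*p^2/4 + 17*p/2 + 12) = (4*p^2 - 15*p - 4)/(4*p^2 - 5*p - 6)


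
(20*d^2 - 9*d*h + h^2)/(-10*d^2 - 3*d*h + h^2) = (-4*d + h)/(2*d + h)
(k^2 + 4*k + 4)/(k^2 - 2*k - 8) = (k + 2)/(k - 4)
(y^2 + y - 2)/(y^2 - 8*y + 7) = (y + 2)/(y - 7)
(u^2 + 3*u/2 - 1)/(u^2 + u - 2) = (u - 1/2)/(u - 1)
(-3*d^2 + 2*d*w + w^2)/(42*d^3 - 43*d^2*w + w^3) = (3*d + w)/(-42*d^2 + d*w + w^2)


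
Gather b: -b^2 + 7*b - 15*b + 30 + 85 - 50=-b^2 - 8*b + 65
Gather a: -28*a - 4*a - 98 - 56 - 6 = -32*a - 160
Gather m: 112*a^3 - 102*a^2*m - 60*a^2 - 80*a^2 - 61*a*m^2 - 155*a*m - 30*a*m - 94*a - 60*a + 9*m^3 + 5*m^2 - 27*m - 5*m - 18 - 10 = 112*a^3 - 140*a^2 - 154*a + 9*m^3 + m^2*(5 - 61*a) + m*(-102*a^2 - 185*a - 32) - 28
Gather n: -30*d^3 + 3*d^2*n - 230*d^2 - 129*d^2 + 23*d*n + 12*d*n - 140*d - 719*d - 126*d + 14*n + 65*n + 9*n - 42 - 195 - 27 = -30*d^3 - 359*d^2 - 985*d + n*(3*d^2 + 35*d + 88) - 264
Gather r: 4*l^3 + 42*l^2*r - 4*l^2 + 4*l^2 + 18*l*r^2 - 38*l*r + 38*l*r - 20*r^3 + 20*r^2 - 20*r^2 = 4*l^3 + 42*l^2*r + 18*l*r^2 - 20*r^3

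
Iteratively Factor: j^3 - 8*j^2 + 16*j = (j - 4)*(j^2 - 4*j) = j*(j - 4)*(j - 4)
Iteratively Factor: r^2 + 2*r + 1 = (r + 1)*(r + 1)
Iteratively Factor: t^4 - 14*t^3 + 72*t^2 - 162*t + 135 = (t - 3)*(t^3 - 11*t^2 + 39*t - 45) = (t - 3)^2*(t^2 - 8*t + 15) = (t - 5)*(t - 3)^2*(t - 3)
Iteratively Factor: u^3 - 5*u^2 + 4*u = (u - 1)*(u^2 - 4*u) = u*(u - 1)*(u - 4)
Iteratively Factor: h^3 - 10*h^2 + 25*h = (h - 5)*(h^2 - 5*h) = (h - 5)^2*(h)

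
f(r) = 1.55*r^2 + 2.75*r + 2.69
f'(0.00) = 2.75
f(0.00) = 2.69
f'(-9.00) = -25.15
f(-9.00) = 103.49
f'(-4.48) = -11.14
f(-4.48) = 21.48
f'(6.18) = 21.91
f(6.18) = 78.88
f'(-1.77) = -2.74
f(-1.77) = 2.68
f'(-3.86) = -9.22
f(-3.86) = 15.17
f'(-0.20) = 2.13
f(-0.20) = 2.20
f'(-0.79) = 0.30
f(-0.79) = 1.48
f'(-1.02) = -0.41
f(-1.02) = 1.50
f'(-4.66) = -11.70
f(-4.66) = 23.53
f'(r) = 3.1*r + 2.75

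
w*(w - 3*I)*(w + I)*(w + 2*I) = w^4 + 7*w^2 + 6*I*w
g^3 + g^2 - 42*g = g*(g - 6)*(g + 7)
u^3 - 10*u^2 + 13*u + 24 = (u - 8)*(u - 3)*(u + 1)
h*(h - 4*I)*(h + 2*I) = h^3 - 2*I*h^2 + 8*h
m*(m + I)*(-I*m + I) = -I*m^3 + m^2 + I*m^2 - m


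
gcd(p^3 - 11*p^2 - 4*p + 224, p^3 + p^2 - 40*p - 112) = p^2 - 3*p - 28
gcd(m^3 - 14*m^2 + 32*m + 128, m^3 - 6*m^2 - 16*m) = m^2 - 6*m - 16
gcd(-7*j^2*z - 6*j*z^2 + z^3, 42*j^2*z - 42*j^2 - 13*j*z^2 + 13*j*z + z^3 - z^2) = -7*j + z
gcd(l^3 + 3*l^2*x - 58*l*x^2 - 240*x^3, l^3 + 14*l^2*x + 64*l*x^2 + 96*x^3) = l + 6*x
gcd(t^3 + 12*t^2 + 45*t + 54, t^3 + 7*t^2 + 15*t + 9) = t^2 + 6*t + 9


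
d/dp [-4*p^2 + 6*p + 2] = 6 - 8*p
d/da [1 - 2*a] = -2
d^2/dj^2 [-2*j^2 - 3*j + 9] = -4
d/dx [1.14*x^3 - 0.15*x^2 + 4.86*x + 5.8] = 3.42*x^2 - 0.3*x + 4.86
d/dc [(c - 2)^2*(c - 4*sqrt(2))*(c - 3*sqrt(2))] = 4*c^3 - 21*sqrt(2)*c^2 - 12*c^2 + 56*c + 56*sqrt(2)*c - 96 - 28*sqrt(2)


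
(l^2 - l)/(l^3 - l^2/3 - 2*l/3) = 3/(3*l + 2)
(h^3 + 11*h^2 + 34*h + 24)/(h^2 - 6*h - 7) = (h^2 + 10*h + 24)/(h - 7)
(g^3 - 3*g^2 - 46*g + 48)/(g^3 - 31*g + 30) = (g - 8)/(g - 5)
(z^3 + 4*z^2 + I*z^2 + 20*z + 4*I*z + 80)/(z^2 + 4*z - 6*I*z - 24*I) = (z^2 + I*z + 20)/(z - 6*I)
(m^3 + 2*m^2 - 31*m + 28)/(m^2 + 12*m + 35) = (m^2 - 5*m + 4)/(m + 5)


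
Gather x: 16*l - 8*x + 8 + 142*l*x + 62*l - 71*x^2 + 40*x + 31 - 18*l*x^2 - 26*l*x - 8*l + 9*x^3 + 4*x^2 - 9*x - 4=70*l + 9*x^3 + x^2*(-18*l - 67) + x*(116*l + 23) + 35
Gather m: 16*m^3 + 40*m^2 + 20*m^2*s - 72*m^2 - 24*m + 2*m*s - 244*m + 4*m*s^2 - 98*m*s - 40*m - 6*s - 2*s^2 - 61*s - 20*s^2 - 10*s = 16*m^3 + m^2*(20*s - 32) + m*(4*s^2 - 96*s - 308) - 22*s^2 - 77*s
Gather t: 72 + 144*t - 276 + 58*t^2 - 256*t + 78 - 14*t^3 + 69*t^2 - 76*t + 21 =-14*t^3 + 127*t^2 - 188*t - 105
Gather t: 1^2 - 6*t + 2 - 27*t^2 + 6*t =3 - 27*t^2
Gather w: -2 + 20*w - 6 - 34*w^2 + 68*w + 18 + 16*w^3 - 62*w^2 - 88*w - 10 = 16*w^3 - 96*w^2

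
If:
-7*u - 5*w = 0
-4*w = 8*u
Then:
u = 0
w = 0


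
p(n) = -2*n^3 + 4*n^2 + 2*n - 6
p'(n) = -6*n^2 + 8*n + 2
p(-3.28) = 101.05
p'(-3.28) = -88.79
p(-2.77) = 61.66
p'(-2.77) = -66.20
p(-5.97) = 550.18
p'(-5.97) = -259.61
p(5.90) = -265.72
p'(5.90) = -159.66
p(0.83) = -2.73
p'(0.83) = 4.51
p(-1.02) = -1.76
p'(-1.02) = -12.40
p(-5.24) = 381.11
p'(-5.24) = -204.67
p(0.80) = -2.86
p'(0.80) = 4.56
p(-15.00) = 7614.00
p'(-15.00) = -1468.00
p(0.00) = -6.00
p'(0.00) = 2.00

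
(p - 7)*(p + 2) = p^2 - 5*p - 14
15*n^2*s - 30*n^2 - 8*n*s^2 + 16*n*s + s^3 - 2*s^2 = (-5*n + s)*(-3*n + s)*(s - 2)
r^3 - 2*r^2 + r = r*(r - 1)^2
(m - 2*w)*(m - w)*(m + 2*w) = m^3 - m^2*w - 4*m*w^2 + 4*w^3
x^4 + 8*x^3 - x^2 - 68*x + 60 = (x - 2)*(x - 1)*(x + 5)*(x + 6)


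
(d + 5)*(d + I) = d^2 + 5*d + I*d + 5*I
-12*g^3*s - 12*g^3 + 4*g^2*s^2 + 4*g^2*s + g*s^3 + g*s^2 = (-2*g + s)*(6*g + s)*(g*s + g)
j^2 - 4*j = j*(j - 4)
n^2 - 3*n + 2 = (n - 2)*(n - 1)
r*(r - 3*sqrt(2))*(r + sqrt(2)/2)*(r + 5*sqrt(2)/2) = r^4 - 31*r^2/2 - 15*sqrt(2)*r/2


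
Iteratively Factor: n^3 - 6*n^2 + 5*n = (n - 1)*(n^2 - 5*n) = (n - 5)*(n - 1)*(n)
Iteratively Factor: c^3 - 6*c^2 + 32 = (c - 4)*(c^2 - 2*c - 8) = (c - 4)^2*(c + 2)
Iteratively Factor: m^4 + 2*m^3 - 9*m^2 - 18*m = (m + 3)*(m^3 - m^2 - 6*m) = (m - 3)*(m + 3)*(m^2 + 2*m) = m*(m - 3)*(m + 3)*(m + 2)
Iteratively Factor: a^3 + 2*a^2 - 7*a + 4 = (a - 1)*(a^2 + 3*a - 4) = (a - 1)*(a + 4)*(a - 1)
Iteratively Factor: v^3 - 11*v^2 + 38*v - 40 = (v - 2)*(v^2 - 9*v + 20) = (v - 4)*(v - 2)*(v - 5)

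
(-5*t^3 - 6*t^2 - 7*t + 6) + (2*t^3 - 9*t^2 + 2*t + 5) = -3*t^3 - 15*t^2 - 5*t + 11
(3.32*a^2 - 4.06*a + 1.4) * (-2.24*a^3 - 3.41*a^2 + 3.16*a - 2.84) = -7.4368*a^5 - 2.2268*a^4 + 21.1998*a^3 - 27.0324*a^2 + 15.9544*a - 3.976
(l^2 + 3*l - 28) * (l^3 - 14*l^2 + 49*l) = l^5 - 11*l^4 - 21*l^3 + 539*l^2 - 1372*l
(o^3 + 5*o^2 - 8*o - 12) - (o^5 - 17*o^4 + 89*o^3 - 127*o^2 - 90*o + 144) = -o^5 + 17*o^4 - 88*o^3 + 132*o^2 + 82*o - 156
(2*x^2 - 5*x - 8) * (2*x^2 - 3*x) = 4*x^4 - 16*x^3 - x^2 + 24*x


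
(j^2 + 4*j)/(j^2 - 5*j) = (j + 4)/(j - 5)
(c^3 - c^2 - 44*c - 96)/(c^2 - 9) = (c^2 - 4*c - 32)/(c - 3)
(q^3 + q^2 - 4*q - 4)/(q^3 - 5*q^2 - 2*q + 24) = (q^2 - q - 2)/(q^2 - 7*q + 12)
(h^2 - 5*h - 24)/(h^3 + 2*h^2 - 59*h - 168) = 1/(h + 7)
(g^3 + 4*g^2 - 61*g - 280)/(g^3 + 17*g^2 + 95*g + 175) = (g - 8)/(g + 5)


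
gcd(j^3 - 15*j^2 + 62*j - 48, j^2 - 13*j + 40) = j - 8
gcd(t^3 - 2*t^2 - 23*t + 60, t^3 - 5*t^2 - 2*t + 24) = t^2 - 7*t + 12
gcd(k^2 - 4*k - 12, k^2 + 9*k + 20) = 1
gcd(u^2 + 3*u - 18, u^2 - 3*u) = u - 3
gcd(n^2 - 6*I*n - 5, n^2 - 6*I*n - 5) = n^2 - 6*I*n - 5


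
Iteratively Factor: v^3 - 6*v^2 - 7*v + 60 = (v - 4)*(v^2 - 2*v - 15) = (v - 5)*(v - 4)*(v + 3)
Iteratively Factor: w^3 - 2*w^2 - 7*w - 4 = (w + 1)*(w^2 - 3*w - 4) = (w - 4)*(w + 1)*(w + 1)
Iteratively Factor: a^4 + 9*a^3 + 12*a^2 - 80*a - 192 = (a + 4)*(a^3 + 5*a^2 - 8*a - 48) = (a + 4)^2*(a^2 + a - 12) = (a + 4)^3*(a - 3)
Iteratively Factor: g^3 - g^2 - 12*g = (g - 4)*(g^2 + 3*g) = g*(g - 4)*(g + 3)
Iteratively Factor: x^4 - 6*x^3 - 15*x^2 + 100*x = (x + 4)*(x^3 - 10*x^2 + 25*x) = (x - 5)*(x + 4)*(x^2 - 5*x) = (x - 5)^2*(x + 4)*(x)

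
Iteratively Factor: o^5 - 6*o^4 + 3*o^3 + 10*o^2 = (o)*(o^4 - 6*o^3 + 3*o^2 + 10*o) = o*(o + 1)*(o^3 - 7*o^2 + 10*o) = o*(o - 5)*(o + 1)*(o^2 - 2*o) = o^2*(o - 5)*(o + 1)*(o - 2)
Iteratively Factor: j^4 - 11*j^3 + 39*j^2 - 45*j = (j - 3)*(j^3 - 8*j^2 + 15*j) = j*(j - 3)*(j^2 - 8*j + 15) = j*(j - 5)*(j - 3)*(j - 3)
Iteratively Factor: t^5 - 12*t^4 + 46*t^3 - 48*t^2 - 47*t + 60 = (t - 4)*(t^4 - 8*t^3 + 14*t^2 + 8*t - 15) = (t - 4)*(t + 1)*(t^3 - 9*t^2 + 23*t - 15) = (t - 5)*(t - 4)*(t + 1)*(t^2 - 4*t + 3) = (t - 5)*(t - 4)*(t - 3)*(t + 1)*(t - 1)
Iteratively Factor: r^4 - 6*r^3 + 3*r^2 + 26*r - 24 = (r - 4)*(r^3 - 2*r^2 - 5*r + 6) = (r - 4)*(r - 3)*(r^2 + r - 2) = (r - 4)*(r - 3)*(r - 1)*(r + 2)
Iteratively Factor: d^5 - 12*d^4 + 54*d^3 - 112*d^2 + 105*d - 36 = (d - 4)*(d^4 - 8*d^3 + 22*d^2 - 24*d + 9) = (d - 4)*(d - 3)*(d^3 - 5*d^2 + 7*d - 3) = (d - 4)*(d - 3)*(d - 1)*(d^2 - 4*d + 3) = (d - 4)*(d - 3)*(d - 1)^2*(d - 3)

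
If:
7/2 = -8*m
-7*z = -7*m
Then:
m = -7/16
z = -7/16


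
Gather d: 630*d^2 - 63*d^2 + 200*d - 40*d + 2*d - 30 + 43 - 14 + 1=567*d^2 + 162*d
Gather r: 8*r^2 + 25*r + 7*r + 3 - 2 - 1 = 8*r^2 + 32*r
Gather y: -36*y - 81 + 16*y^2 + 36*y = 16*y^2 - 81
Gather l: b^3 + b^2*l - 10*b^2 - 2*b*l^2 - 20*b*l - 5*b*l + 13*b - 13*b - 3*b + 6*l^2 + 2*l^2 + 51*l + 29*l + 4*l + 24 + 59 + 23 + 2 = b^3 - 10*b^2 - 3*b + l^2*(8 - 2*b) + l*(b^2 - 25*b + 84) + 108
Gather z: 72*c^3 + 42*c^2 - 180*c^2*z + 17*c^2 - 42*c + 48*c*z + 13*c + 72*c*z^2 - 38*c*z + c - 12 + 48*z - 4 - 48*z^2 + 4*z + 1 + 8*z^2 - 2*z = 72*c^3 + 59*c^2 - 28*c + z^2*(72*c - 40) + z*(-180*c^2 + 10*c + 50) - 15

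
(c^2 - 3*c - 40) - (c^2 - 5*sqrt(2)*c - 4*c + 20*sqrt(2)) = c + 5*sqrt(2)*c - 40 - 20*sqrt(2)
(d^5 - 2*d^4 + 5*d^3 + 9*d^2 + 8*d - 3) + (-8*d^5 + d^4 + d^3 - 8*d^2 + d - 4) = -7*d^5 - d^4 + 6*d^3 + d^2 + 9*d - 7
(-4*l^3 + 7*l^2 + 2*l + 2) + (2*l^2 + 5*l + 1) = -4*l^3 + 9*l^2 + 7*l + 3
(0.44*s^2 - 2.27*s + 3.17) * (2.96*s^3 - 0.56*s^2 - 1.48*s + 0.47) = 1.3024*s^5 - 6.9656*s^4 + 10.0032*s^3 + 1.7912*s^2 - 5.7585*s + 1.4899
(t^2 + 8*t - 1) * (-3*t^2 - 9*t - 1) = -3*t^4 - 33*t^3 - 70*t^2 + t + 1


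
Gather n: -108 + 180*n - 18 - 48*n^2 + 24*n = -48*n^2 + 204*n - 126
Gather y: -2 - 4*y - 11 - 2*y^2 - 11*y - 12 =-2*y^2 - 15*y - 25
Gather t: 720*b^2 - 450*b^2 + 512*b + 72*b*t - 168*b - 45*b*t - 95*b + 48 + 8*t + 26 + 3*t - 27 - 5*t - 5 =270*b^2 + 249*b + t*(27*b + 6) + 42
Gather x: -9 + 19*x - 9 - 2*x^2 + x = -2*x^2 + 20*x - 18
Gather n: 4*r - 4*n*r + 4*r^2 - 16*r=-4*n*r + 4*r^2 - 12*r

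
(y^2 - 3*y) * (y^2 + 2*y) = y^4 - y^3 - 6*y^2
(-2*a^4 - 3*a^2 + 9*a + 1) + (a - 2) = -2*a^4 - 3*a^2 + 10*a - 1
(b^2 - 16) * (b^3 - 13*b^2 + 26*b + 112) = b^5 - 13*b^4 + 10*b^3 + 320*b^2 - 416*b - 1792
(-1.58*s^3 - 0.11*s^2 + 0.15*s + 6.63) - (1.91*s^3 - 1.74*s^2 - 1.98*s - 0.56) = -3.49*s^3 + 1.63*s^2 + 2.13*s + 7.19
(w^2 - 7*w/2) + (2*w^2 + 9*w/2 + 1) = 3*w^2 + w + 1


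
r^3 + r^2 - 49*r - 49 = (r - 7)*(r + 1)*(r + 7)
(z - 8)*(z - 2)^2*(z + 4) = z^4 - 8*z^3 - 12*z^2 + 112*z - 128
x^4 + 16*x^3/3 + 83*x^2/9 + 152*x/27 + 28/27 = (x + 1/3)*(x + 2/3)*(x + 2)*(x + 7/3)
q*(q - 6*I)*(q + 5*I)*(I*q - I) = I*q^4 + q^3 - I*q^3 - q^2 + 30*I*q^2 - 30*I*q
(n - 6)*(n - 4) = n^2 - 10*n + 24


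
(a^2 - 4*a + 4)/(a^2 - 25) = (a^2 - 4*a + 4)/(a^2 - 25)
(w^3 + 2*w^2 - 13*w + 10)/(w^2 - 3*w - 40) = (w^2 - 3*w + 2)/(w - 8)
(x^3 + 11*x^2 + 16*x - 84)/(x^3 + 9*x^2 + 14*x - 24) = (x^2 + 5*x - 14)/(x^2 + 3*x - 4)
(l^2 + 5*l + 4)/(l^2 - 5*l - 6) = (l + 4)/(l - 6)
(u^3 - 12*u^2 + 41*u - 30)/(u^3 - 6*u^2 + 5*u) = (u - 6)/u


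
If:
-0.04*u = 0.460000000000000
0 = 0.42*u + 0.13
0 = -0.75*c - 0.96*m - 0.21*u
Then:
No Solution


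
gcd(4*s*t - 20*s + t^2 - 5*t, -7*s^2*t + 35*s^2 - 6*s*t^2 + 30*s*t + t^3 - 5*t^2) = t - 5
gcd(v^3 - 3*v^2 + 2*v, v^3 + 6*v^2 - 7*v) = v^2 - v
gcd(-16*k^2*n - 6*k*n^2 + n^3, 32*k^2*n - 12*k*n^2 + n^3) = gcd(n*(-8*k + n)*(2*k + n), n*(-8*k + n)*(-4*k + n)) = 8*k*n - n^2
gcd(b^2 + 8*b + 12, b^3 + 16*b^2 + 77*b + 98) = b + 2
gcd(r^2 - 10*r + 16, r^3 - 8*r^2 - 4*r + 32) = r^2 - 10*r + 16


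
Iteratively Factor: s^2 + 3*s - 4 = (s - 1)*(s + 4)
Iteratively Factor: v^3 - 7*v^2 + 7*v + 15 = (v - 5)*(v^2 - 2*v - 3) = (v - 5)*(v + 1)*(v - 3)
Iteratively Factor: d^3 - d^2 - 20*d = (d + 4)*(d^2 - 5*d) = d*(d + 4)*(d - 5)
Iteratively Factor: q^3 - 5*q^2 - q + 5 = (q + 1)*(q^2 - 6*q + 5) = (q - 5)*(q + 1)*(q - 1)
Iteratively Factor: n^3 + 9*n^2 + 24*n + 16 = (n + 1)*(n^2 + 8*n + 16) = (n + 1)*(n + 4)*(n + 4)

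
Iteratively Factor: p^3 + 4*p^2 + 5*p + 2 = (p + 1)*(p^2 + 3*p + 2) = (p + 1)^2*(p + 2)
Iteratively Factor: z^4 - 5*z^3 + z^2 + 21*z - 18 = (z - 3)*(z^3 - 2*z^2 - 5*z + 6) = (z - 3)^2*(z^2 + z - 2) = (z - 3)^2*(z - 1)*(z + 2)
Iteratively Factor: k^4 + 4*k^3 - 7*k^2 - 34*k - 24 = (k + 1)*(k^3 + 3*k^2 - 10*k - 24) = (k + 1)*(k + 4)*(k^2 - k - 6) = (k + 1)*(k + 2)*(k + 4)*(k - 3)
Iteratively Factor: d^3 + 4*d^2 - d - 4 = (d + 4)*(d^2 - 1) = (d - 1)*(d + 4)*(d + 1)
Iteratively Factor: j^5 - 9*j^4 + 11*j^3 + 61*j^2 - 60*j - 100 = (j + 2)*(j^4 - 11*j^3 + 33*j^2 - 5*j - 50) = (j - 5)*(j + 2)*(j^3 - 6*j^2 + 3*j + 10) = (j - 5)^2*(j + 2)*(j^2 - j - 2) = (j - 5)^2*(j + 1)*(j + 2)*(j - 2)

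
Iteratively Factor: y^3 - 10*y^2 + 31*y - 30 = (y - 3)*(y^2 - 7*y + 10) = (y - 3)*(y - 2)*(y - 5)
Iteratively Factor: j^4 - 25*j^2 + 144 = (j - 3)*(j^3 + 3*j^2 - 16*j - 48) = (j - 3)*(j + 3)*(j^2 - 16) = (j - 3)*(j + 3)*(j + 4)*(j - 4)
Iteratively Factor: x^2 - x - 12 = (x + 3)*(x - 4)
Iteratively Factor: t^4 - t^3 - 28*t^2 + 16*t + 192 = (t - 4)*(t^3 + 3*t^2 - 16*t - 48) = (t - 4)*(t + 4)*(t^2 - t - 12) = (t - 4)*(t + 3)*(t + 4)*(t - 4)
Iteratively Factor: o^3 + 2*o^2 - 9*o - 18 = (o + 2)*(o^2 - 9) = (o + 2)*(o + 3)*(o - 3)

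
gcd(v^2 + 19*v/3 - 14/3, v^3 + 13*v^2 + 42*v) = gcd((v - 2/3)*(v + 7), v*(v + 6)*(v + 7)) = v + 7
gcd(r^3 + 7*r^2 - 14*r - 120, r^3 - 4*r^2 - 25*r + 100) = r^2 + r - 20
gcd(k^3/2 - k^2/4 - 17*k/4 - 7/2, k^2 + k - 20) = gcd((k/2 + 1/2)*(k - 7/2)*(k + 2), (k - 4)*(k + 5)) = 1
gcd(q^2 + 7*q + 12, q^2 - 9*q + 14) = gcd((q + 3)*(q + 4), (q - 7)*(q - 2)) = 1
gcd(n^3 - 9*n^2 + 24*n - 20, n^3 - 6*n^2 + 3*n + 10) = n^2 - 7*n + 10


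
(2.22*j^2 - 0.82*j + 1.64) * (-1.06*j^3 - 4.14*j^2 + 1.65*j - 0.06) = -2.3532*j^5 - 8.3216*j^4 + 5.3194*j^3 - 8.2758*j^2 + 2.7552*j - 0.0984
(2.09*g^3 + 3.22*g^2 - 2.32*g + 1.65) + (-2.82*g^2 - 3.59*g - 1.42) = 2.09*g^3 + 0.4*g^2 - 5.91*g + 0.23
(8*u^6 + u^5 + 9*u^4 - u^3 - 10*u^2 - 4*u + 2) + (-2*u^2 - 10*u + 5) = 8*u^6 + u^5 + 9*u^4 - u^3 - 12*u^2 - 14*u + 7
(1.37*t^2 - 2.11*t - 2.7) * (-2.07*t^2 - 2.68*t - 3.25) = -2.8359*t^4 + 0.696099999999999*t^3 + 6.7913*t^2 + 14.0935*t + 8.775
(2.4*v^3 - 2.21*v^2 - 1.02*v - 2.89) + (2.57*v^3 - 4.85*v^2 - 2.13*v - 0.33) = 4.97*v^3 - 7.06*v^2 - 3.15*v - 3.22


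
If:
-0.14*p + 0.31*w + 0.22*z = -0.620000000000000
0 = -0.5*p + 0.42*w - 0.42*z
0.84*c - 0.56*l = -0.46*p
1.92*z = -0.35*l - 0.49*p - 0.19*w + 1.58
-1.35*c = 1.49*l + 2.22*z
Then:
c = -4.37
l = 50.20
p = 69.10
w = 51.23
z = -31.03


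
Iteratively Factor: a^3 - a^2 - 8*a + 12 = (a - 2)*(a^2 + a - 6) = (a - 2)^2*(a + 3)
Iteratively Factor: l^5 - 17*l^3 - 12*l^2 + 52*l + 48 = (l + 2)*(l^4 - 2*l^3 - 13*l^2 + 14*l + 24) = (l - 2)*(l + 2)*(l^3 - 13*l - 12) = (l - 4)*(l - 2)*(l + 2)*(l^2 + 4*l + 3) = (l - 4)*(l - 2)*(l + 2)*(l + 3)*(l + 1)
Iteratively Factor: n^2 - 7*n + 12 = (n - 4)*(n - 3)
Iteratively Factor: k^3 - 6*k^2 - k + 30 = (k - 3)*(k^2 - 3*k - 10) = (k - 3)*(k + 2)*(k - 5)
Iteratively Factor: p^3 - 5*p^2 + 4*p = (p - 1)*(p^2 - 4*p) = p*(p - 1)*(p - 4)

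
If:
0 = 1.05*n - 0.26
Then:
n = 0.25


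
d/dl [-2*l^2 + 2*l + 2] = 2 - 4*l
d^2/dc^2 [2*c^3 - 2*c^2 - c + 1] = 12*c - 4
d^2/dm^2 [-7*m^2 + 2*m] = -14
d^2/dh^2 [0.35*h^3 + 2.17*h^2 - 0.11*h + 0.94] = 2.1*h + 4.34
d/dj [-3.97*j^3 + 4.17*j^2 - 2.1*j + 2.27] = -11.91*j^2 + 8.34*j - 2.1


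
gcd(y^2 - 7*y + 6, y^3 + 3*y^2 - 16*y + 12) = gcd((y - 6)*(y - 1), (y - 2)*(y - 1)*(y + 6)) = y - 1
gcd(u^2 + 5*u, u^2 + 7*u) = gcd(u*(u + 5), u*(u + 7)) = u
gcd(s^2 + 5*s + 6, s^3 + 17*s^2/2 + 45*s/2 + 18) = s + 3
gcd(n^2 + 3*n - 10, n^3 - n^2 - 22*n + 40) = n^2 + 3*n - 10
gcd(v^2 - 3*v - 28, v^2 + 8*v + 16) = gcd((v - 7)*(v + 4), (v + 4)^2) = v + 4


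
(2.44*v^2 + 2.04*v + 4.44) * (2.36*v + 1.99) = 5.7584*v^3 + 9.67*v^2 + 14.538*v + 8.8356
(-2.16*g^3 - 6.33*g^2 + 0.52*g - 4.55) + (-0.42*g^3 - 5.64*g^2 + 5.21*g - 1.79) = -2.58*g^3 - 11.97*g^2 + 5.73*g - 6.34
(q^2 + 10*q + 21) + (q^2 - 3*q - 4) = 2*q^2 + 7*q + 17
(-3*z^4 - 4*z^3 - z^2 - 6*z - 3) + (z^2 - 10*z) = -3*z^4 - 4*z^3 - 16*z - 3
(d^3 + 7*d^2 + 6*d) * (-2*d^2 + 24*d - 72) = -2*d^5 + 10*d^4 + 84*d^3 - 360*d^2 - 432*d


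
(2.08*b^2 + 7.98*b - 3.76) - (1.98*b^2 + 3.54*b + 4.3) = 0.1*b^2 + 4.44*b - 8.06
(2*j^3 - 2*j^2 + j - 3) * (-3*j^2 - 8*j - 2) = -6*j^5 - 10*j^4 + 9*j^3 + 5*j^2 + 22*j + 6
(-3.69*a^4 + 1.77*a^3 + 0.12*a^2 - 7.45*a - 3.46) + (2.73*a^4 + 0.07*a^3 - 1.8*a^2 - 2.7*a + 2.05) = -0.96*a^4 + 1.84*a^3 - 1.68*a^2 - 10.15*a - 1.41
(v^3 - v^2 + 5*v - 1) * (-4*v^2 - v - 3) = -4*v^5 + 3*v^4 - 22*v^3 + 2*v^2 - 14*v + 3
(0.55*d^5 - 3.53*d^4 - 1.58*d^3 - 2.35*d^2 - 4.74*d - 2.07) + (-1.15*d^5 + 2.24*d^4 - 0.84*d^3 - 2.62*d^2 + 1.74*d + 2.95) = -0.6*d^5 - 1.29*d^4 - 2.42*d^3 - 4.97*d^2 - 3.0*d + 0.88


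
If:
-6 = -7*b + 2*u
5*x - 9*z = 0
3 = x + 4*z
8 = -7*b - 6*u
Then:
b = 5/14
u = -7/4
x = 27/29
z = 15/29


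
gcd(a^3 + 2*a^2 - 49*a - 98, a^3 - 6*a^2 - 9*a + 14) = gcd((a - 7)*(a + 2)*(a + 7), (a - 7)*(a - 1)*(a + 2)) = a^2 - 5*a - 14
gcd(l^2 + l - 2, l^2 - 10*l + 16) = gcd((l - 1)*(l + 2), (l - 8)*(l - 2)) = 1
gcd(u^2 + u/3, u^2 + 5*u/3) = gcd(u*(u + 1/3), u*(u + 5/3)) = u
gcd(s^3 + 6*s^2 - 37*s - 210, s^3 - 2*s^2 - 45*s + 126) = s^2 + s - 42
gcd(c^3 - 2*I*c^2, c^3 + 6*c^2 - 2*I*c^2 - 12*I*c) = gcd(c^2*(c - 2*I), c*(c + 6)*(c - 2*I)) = c^2 - 2*I*c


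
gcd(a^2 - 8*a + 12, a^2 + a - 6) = a - 2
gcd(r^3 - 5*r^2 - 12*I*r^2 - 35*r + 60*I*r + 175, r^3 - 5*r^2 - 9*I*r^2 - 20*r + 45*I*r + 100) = r^2 + r*(-5 - 5*I) + 25*I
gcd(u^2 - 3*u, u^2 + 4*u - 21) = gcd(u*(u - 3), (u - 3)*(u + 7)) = u - 3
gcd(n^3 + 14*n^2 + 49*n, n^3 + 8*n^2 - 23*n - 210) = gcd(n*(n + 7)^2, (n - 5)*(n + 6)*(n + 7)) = n + 7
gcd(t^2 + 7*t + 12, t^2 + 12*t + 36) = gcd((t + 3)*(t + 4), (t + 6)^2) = 1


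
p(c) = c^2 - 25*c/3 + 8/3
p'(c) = 2*c - 25/3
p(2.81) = -12.85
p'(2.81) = -2.71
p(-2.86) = 34.68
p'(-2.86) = -14.05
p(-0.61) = 8.12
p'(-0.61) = -9.55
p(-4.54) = 61.11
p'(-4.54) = -17.41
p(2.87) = -13.01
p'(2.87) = -2.59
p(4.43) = -14.63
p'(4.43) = 0.53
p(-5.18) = 72.67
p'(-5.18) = -18.69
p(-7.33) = 117.48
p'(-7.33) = -22.99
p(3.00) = -13.33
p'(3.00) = -2.33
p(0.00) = 2.67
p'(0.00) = -8.33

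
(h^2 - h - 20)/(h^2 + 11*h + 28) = (h - 5)/(h + 7)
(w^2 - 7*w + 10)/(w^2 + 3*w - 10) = (w - 5)/(w + 5)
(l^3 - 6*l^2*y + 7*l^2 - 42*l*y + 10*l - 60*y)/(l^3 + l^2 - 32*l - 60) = (l - 6*y)/(l - 6)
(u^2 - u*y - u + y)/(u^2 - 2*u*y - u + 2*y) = (-u + y)/(-u + 2*y)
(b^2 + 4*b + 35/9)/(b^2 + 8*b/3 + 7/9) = (3*b + 5)/(3*b + 1)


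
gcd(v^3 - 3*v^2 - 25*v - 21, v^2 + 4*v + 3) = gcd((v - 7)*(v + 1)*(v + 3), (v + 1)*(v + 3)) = v^2 + 4*v + 3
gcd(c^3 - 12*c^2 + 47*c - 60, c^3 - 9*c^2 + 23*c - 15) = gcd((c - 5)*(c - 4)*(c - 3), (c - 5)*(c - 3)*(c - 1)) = c^2 - 8*c + 15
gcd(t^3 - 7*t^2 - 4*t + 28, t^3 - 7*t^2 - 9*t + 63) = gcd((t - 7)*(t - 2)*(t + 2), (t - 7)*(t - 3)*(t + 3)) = t - 7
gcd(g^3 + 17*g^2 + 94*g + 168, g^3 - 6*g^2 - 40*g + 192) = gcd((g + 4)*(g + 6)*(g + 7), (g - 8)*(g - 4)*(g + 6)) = g + 6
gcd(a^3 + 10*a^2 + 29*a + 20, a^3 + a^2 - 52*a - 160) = a^2 + 9*a + 20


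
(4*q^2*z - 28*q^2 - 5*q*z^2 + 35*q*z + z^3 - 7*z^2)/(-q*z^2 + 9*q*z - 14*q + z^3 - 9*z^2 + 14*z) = (-4*q + z)/(z - 2)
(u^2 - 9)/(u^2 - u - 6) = (u + 3)/(u + 2)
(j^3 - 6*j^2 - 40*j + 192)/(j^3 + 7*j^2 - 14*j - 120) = (j - 8)/(j + 5)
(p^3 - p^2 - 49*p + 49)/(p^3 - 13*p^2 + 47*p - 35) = (p + 7)/(p - 5)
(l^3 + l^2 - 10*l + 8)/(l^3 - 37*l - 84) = (l^2 - 3*l + 2)/(l^2 - 4*l - 21)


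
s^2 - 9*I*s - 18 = (s - 6*I)*(s - 3*I)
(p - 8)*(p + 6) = p^2 - 2*p - 48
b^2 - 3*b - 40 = (b - 8)*(b + 5)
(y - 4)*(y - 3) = y^2 - 7*y + 12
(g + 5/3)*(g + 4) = g^2 + 17*g/3 + 20/3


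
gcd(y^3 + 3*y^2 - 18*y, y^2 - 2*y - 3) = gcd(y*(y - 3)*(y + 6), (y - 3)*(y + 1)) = y - 3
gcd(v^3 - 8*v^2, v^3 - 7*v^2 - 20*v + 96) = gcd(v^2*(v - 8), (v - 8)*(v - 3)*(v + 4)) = v - 8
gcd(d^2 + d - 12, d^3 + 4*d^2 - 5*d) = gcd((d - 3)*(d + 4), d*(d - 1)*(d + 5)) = 1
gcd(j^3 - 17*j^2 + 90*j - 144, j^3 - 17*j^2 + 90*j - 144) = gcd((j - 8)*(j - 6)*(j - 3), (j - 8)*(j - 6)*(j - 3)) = j^3 - 17*j^2 + 90*j - 144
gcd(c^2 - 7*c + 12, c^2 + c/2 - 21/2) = c - 3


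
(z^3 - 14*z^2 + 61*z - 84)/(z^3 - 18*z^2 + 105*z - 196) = (z - 3)/(z - 7)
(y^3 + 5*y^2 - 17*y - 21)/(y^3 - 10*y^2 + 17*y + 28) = (y^2 + 4*y - 21)/(y^2 - 11*y + 28)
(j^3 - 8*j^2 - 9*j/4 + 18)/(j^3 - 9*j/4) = (j - 8)/j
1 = 1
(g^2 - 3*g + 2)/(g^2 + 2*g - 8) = (g - 1)/(g + 4)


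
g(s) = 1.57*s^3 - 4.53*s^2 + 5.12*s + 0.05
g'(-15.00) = 1200.77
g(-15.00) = -6394.75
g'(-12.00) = 792.08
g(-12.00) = -3426.67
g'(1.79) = 3.99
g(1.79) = 3.70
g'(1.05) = 0.80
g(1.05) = 2.25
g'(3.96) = 43.10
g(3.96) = 46.78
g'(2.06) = 6.44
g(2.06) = 5.10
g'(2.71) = 15.16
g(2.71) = 11.90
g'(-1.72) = 34.64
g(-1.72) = -30.15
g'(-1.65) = 32.89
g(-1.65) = -27.78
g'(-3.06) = 76.95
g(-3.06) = -103.02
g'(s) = 4.71*s^2 - 9.06*s + 5.12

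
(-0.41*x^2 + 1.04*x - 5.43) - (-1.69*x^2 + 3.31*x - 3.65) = 1.28*x^2 - 2.27*x - 1.78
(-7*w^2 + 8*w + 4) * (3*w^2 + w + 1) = -21*w^4 + 17*w^3 + 13*w^2 + 12*w + 4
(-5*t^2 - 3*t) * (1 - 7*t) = 35*t^3 + 16*t^2 - 3*t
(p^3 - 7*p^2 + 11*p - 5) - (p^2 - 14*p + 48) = p^3 - 8*p^2 + 25*p - 53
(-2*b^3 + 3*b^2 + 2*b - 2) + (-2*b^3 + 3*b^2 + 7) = -4*b^3 + 6*b^2 + 2*b + 5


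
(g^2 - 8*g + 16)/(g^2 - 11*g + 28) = (g - 4)/(g - 7)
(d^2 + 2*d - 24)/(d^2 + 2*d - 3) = (d^2 + 2*d - 24)/(d^2 + 2*d - 3)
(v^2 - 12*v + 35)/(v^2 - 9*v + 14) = (v - 5)/(v - 2)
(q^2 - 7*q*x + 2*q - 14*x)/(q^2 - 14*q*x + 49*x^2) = (-q - 2)/(-q + 7*x)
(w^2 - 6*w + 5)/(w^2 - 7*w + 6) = (w - 5)/(w - 6)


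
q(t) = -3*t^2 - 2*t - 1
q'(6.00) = -38.00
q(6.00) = -121.00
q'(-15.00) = 88.00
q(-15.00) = -646.00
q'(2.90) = -19.40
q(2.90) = -32.03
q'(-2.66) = 13.96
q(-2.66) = -16.91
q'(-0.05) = -1.70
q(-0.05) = -0.91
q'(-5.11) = 28.66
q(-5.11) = -69.12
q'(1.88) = -13.28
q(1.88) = -15.36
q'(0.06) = -2.36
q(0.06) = -1.13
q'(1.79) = -12.74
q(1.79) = -14.19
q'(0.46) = -4.76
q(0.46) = -2.55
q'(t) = -6*t - 2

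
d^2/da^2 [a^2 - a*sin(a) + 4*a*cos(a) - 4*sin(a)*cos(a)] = a*sin(a) - 4*a*cos(a) - 8*sin(a) + 8*sin(2*a) - 2*cos(a) + 2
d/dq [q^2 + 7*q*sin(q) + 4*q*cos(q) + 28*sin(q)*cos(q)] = -4*q*sin(q) + 7*q*cos(q) + 2*q + 7*sin(q) + 4*cos(q) + 28*cos(2*q)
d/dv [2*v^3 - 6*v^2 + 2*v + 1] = 6*v^2 - 12*v + 2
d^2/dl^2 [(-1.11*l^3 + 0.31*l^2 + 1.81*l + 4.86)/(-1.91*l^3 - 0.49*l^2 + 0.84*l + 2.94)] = (-4.33952*l^6 - 28.933062*l^5 - 151.108122*l^4 - 99.314138*l^3 - 68.41548*l^2 - 109.821348*l - 17.280144)/(6.967871*l^9 + 5.362707*l^8 - 7.817439*l^7 - 36.775529*l^6 - 13.07124*l^5 + 27.221166*l^4 + 56.195748*l^3 + 6.4827*l^2 - 21.781872*l - 25.412184)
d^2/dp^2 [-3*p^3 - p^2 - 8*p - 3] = -18*p - 2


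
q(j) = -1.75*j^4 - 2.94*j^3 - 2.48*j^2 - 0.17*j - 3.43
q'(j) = -7.0*j^3 - 8.82*j^2 - 4.96*j - 0.17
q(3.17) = -299.26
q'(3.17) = -327.51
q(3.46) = -406.30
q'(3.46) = -412.87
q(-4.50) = -502.59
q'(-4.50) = 481.42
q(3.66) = -495.44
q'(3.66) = -479.67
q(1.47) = -26.55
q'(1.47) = -48.76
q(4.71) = -1227.67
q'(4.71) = -950.61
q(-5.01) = -797.64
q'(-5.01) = 683.56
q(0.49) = -4.56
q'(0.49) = -5.54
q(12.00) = -41730.91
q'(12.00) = -13425.77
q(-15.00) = -79230.13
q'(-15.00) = 21714.73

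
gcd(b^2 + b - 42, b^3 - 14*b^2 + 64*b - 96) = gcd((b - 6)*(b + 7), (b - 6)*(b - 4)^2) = b - 6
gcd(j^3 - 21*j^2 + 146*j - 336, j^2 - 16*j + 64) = j - 8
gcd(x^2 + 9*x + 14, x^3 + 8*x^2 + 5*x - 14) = x^2 + 9*x + 14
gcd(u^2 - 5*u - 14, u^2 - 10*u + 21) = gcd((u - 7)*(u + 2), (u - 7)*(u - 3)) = u - 7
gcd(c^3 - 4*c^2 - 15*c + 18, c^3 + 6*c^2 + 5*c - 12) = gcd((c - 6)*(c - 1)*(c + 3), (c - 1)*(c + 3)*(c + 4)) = c^2 + 2*c - 3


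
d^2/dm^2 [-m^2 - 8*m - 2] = -2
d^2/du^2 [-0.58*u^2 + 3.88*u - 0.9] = -1.16000000000000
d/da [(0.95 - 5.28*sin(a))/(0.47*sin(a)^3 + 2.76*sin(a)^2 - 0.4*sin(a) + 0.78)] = (4.9632*sin(a)^3 + 13.2333*sin(a)^2 - 5.244*sin(a) - 3.7384)*cos(a)/(0.2209*sin(a)^6 + 2.5944*sin(a)^5 + 7.2416*sin(a)^4 - 1.4748*sin(a)^3 + 4.4656*sin(a)^2 - 0.624*sin(a) + 0.6084)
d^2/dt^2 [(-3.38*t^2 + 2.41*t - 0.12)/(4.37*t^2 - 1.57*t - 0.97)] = (-1.13686837721616e-13*t^4 + 45.667374*t^3 - 99.71466*t^2 + 66.234342*t - 15.309774)/(83.453453*t^6 - 89.946399*t^5 - 23.25714*t^4 + 36.060545*t^3 + 5.16234*t^2 - 4.431639*t - 0.912673)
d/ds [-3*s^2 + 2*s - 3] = 2 - 6*s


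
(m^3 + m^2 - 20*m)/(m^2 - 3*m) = (m^2 + m - 20)/(m - 3)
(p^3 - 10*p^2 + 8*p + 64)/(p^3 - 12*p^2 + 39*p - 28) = (p^2 - 6*p - 16)/(p^2 - 8*p + 7)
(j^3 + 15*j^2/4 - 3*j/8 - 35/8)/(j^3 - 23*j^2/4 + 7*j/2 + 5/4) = (8*j^2 + 38*j + 35)/(2*(4*j^2 - 19*j - 5))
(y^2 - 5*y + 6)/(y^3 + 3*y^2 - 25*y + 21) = (y - 2)/(y^2 + 6*y - 7)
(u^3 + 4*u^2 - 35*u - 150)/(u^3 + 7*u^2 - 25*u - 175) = (u^2 - u - 30)/(u^2 + 2*u - 35)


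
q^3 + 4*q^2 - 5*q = q*(q - 1)*(q + 5)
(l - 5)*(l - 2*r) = l^2 - 2*l*r - 5*l + 10*r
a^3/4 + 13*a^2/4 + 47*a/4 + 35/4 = (a/4 + 1/4)*(a + 5)*(a + 7)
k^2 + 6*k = k*(k + 6)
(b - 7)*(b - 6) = b^2 - 13*b + 42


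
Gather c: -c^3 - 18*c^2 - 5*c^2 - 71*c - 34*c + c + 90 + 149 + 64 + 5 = -c^3 - 23*c^2 - 104*c + 308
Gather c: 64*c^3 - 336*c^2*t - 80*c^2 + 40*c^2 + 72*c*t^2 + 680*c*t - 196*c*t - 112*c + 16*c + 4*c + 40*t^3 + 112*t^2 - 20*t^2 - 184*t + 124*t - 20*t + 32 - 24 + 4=64*c^3 + c^2*(-336*t - 40) + c*(72*t^2 + 484*t - 92) + 40*t^3 + 92*t^2 - 80*t + 12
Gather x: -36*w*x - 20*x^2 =-36*w*x - 20*x^2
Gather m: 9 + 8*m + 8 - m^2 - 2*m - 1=-m^2 + 6*m + 16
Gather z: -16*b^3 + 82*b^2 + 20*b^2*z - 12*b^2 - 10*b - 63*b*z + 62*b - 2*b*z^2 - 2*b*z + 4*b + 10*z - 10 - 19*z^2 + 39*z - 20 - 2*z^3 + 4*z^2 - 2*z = -16*b^3 + 70*b^2 + 56*b - 2*z^3 + z^2*(-2*b - 15) + z*(20*b^2 - 65*b + 47) - 30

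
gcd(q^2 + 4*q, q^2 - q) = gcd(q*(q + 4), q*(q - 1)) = q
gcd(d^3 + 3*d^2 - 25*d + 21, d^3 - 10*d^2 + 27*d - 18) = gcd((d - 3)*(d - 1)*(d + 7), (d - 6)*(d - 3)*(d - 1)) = d^2 - 4*d + 3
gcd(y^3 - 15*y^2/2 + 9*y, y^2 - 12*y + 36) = y - 6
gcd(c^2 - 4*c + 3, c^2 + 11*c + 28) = 1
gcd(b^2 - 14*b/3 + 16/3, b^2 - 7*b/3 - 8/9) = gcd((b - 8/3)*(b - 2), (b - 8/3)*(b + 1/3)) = b - 8/3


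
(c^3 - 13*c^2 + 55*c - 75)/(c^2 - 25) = (c^2 - 8*c + 15)/(c + 5)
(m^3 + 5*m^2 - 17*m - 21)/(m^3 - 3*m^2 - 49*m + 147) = (m + 1)/(m - 7)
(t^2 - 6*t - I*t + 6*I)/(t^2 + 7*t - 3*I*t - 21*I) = (t^2 - t*(6 + I) + 6*I)/(t^2 + t*(7 - 3*I) - 21*I)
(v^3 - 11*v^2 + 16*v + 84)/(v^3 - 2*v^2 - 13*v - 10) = (v^2 - 13*v + 42)/(v^2 - 4*v - 5)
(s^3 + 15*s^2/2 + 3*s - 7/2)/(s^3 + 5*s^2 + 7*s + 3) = (2*s^2 + 13*s - 7)/(2*(s^2 + 4*s + 3))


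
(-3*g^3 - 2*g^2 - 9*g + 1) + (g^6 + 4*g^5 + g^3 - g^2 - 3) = g^6 + 4*g^5 - 2*g^3 - 3*g^2 - 9*g - 2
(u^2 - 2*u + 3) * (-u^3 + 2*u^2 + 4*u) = -u^5 + 4*u^4 - 3*u^3 - 2*u^2 + 12*u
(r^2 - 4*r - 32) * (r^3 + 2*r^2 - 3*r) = r^5 - 2*r^4 - 43*r^3 - 52*r^2 + 96*r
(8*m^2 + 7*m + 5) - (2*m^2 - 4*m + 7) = 6*m^2 + 11*m - 2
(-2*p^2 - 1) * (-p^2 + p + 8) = 2*p^4 - 2*p^3 - 15*p^2 - p - 8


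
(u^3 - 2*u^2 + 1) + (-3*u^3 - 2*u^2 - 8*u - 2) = -2*u^3 - 4*u^2 - 8*u - 1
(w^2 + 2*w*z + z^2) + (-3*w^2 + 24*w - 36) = -2*w^2 + 2*w*z + 24*w + z^2 - 36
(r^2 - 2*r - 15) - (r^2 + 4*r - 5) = -6*r - 10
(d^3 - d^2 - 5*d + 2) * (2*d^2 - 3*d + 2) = 2*d^5 - 5*d^4 - 5*d^3 + 17*d^2 - 16*d + 4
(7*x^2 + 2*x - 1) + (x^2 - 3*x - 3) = 8*x^2 - x - 4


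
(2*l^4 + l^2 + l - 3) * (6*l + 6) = 12*l^5 + 12*l^4 + 6*l^3 + 12*l^2 - 12*l - 18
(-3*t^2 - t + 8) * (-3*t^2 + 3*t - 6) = 9*t^4 - 6*t^3 - 9*t^2 + 30*t - 48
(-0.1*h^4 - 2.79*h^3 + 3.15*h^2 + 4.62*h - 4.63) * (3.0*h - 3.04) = -0.3*h^5 - 8.066*h^4 + 17.9316*h^3 + 4.284*h^2 - 27.9348*h + 14.0752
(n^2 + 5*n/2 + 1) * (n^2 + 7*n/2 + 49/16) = n^4 + 6*n^3 + 205*n^2/16 + 357*n/32 + 49/16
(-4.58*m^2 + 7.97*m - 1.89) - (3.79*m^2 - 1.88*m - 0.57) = -8.37*m^2 + 9.85*m - 1.32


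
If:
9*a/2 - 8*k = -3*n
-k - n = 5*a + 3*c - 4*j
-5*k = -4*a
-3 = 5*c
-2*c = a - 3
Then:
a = 21/5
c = -3/5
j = 1261/200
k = 84/25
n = 133/50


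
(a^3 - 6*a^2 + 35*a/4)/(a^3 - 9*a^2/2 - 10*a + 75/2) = a*(2*a - 7)/(2*(a^2 - 2*a - 15))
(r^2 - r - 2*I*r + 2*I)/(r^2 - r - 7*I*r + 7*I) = (r - 2*I)/(r - 7*I)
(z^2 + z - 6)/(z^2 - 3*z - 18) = (z - 2)/(z - 6)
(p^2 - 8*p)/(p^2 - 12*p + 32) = p/(p - 4)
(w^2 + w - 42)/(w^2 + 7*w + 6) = (w^2 + w - 42)/(w^2 + 7*w + 6)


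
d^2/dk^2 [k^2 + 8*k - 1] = 2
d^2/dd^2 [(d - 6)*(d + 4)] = 2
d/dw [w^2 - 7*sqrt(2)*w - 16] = 2*w - 7*sqrt(2)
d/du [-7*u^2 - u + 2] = -14*u - 1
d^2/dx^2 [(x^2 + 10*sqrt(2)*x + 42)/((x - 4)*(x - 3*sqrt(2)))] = 2*(4*x^3 + 13*sqrt(2)*x^3 - 36*sqrt(2)*x^2 + 126*x^2 - 1224*x - 378*sqrt(2)*x + 1224*sqrt(2) + 2676)/(x^6 - 9*sqrt(2)*x^5 - 12*x^5 + 102*x^4 + 108*sqrt(2)*x^4 - 712*x^3 - 486*sqrt(2)*x^3 + 1224*sqrt(2)*x^2 + 2592*x^2 - 2592*sqrt(2)*x - 3456*x + 3456*sqrt(2))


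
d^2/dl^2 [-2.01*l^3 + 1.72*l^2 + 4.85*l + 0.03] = 3.44 - 12.06*l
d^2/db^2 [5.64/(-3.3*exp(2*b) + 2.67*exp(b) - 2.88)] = (-5.64*(6.6*exp(b) - 2.67)*(13.2*exp(b) - 5.34)*exp(b) + (74.448*exp(b) - 15.0588)*(3.3*exp(2*b) - 2.67*exp(b) + 2.88))*exp(b)/(3.3*exp(2*b) - 2.67*exp(b) + 2.88)^3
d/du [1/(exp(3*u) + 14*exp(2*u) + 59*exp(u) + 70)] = (-3*exp(2*u) - 28*exp(u) - 59)*exp(u)/(exp(3*u) + 14*exp(2*u) + 59*exp(u) + 70)^2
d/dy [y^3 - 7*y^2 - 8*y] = 3*y^2 - 14*y - 8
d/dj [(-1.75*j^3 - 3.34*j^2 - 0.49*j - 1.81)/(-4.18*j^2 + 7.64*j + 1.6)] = (7.315*j^4 - 26.74*j^3 - 35.9658*j^2 - 25.8196*j + 13.0444)/(17.4724*j^4 - 63.8704*j^3 + 44.9936*j^2 + 24.448*j + 2.56)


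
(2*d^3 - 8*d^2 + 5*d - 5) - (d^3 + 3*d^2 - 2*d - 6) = d^3 - 11*d^2 + 7*d + 1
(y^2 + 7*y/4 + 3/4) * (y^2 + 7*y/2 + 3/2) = y^4 + 21*y^3/4 + 67*y^2/8 + 21*y/4 + 9/8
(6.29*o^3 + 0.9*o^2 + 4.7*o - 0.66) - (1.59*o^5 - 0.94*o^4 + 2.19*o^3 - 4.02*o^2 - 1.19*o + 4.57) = -1.59*o^5 + 0.94*o^4 + 4.1*o^3 + 4.92*o^2 + 5.89*o - 5.23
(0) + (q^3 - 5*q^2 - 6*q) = q^3 - 5*q^2 - 6*q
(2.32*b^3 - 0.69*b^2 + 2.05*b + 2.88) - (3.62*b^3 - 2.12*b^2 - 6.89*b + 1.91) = -1.3*b^3 + 1.43*b^2 + 8.94*b + 0.97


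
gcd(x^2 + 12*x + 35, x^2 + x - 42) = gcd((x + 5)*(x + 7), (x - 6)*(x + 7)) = x + 7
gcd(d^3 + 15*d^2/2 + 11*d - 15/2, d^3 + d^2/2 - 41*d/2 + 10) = d^2 + 9*d/2 - 5/2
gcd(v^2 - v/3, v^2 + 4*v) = v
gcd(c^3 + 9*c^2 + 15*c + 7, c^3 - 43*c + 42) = c + 7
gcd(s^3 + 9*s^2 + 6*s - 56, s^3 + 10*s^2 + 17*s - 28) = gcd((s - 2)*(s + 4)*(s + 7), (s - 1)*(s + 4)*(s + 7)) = s^2 + 11*s + 28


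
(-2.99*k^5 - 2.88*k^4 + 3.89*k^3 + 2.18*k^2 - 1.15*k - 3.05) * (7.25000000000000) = -21.6775*k^5 - 20.88*k^4 + 28.2025*k^3 + 15.805*k^2 - 8.3375*k - 22.1125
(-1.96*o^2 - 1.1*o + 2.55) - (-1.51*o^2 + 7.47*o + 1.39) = -0.45*o^2 - 8.57*o + 1.16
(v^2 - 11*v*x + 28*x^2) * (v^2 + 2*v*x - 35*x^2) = v^4 - 9*v^3*x - 29*v^2*x^2 + 441*v*x^3 - 980*x^4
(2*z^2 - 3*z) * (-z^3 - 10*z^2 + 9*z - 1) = -2*z^5 - 17*z^4 + 48*z^3 - 29*z^2 + 3*z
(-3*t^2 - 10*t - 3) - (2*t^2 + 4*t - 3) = -5*t^2 - 14*t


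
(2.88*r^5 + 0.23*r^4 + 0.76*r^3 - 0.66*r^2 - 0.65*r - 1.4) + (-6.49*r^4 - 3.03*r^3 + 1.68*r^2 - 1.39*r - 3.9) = 2.88*r^5 - 6.26*r^4 - 2.27*r^3 + 1.02*r^2 - 2.04*r - 5.3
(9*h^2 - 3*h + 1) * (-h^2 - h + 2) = -9*h^4 - 6*h^3 + 20*h^2 - 7*h + 2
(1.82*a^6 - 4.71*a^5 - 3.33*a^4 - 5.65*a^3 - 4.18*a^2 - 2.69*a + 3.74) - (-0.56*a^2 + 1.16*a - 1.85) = 1.82*a^6 - 4.71*a^5 - 3.33*a^4 - 5.65*a^3 - 3.62*a^2 - 3.85*a + 5.59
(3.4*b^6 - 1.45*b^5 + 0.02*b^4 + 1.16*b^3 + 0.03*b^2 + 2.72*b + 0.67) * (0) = 0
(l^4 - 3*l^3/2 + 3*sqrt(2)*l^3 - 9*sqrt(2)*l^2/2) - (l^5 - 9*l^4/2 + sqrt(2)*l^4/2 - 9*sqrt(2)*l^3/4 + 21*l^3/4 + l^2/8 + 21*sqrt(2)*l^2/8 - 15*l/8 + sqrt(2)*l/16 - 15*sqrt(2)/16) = -l^5 - sqrt(2)*l^4/2 + 11*l^4/2 - 27*l^3/4 + 21*sqrt(2)*l^3/4 - 57*sqrt(2)*l^2/8 - l^2/8 - sqrt(2)*l/16 + 15*l/8 + 15*sqrt(2)/16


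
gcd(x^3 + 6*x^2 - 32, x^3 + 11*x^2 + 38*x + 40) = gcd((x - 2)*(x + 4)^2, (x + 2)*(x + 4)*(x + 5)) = x + 4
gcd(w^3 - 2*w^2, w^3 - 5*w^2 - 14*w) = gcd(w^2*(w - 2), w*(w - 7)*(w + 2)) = w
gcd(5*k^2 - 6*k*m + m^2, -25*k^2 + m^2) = 5*k - m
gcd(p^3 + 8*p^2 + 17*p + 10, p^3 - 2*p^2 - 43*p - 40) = p^2 + 6*p + 5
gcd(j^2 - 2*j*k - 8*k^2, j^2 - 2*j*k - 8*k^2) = j^2 - 2*j*k - 8*k^2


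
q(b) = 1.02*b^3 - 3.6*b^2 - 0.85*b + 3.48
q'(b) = 3.06*b^2 - 7.2*b - 0.85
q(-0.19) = 3.50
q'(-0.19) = 0.63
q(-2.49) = -32.47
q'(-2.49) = 36.05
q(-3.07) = -57.35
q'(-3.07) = 50.09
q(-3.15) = -61.44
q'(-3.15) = 52.19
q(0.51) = 2.25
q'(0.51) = -3.73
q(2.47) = -5.21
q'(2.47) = 0.03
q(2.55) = -5.18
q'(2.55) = 0.69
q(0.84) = 0.83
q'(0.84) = -4.74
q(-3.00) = -53.91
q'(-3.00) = 48.29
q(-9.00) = -1024.05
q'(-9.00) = 311.81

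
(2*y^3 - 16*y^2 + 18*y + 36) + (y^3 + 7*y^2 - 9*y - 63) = 3*y^3 - 9*y^2 + 9*y - 27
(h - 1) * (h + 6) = h^2 + 5*h - 6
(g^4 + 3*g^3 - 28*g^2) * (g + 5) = g^5 + 8*g^4 - 13*g^3 - 140*g^2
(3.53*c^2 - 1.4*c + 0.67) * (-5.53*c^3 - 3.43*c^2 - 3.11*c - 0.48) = -19.5209*c^5 - 4.3659*c^4 - 9.8814*c^3 + 0.361499999999999*c^2 - 1.4117*c - 0.3216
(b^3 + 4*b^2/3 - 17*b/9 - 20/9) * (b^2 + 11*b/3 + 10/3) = b^5 + 5*b^4 + 19*b^3/3 - 127*b^2/27 - 130*b/9 - 200/27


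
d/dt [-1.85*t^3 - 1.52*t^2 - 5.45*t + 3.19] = -5.55*t^2 - 3.04*t - 5.45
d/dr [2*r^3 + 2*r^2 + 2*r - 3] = 6*r^2 + 4*r + 2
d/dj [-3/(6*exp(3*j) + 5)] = 54*exp(3*j)/(6*exp(3*j) + 5)^2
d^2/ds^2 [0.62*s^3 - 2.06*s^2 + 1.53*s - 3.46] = 3.72*s - 4.12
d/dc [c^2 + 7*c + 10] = 2*c + 7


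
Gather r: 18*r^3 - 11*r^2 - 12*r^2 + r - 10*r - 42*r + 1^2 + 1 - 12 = 18*r^3 - 23*r^2 - 51*r - 10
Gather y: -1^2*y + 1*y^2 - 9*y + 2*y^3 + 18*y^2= 2*y^3 + 19*y^2 - 10*y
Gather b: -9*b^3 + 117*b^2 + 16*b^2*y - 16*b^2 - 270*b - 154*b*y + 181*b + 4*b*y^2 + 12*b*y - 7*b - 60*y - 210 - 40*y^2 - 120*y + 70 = -9*b^3 + b^2*(16*y + 101) + b*(4*y^2 - 142*y - 96) - 40*y^2 - 180*y - 140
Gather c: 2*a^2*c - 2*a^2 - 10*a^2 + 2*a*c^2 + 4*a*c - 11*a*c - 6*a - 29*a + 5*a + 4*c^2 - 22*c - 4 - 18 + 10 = -12*a^2 - 30*a + c^2*(2*a + 4) + c*(2*a^2 - 7*a - 22) - 12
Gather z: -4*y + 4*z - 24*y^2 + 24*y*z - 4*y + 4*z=-24*y^2 - 8*y + z*(24*y + 8)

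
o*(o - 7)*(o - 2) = o^3 - 9*o^2 + 14*o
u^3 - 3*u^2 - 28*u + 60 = (u - 6)*(u - 2)*(u + 5)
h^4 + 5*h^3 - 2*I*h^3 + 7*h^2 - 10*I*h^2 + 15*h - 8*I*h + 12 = (h + 1)*(h + 4)*(h - 3*I)*(h + I)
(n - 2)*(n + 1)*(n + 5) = n^3 + 4*n^2 - 7*n - 10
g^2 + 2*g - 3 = (g - 1)*(g + 3)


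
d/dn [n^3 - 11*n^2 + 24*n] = 3*n^2 - 22*n + 24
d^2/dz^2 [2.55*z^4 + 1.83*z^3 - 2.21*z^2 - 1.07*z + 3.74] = 30.6*z^2 + 10.98*z - 4.42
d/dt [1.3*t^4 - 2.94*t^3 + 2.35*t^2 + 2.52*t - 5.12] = 5.2*t^3 - 8.82*t^2 + 4.7*t + 2.52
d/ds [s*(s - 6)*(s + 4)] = 3*s^2 - 4*s - 24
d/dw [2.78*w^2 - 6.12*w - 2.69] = 5.56*w - 6.12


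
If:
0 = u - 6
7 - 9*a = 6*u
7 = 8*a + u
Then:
No Solution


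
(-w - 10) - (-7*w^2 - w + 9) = 7*w^2 - 19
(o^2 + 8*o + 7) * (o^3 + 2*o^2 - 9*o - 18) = o^5 + 10*o^4 + 14*o^3 - 76*o^2 - 207*o - 126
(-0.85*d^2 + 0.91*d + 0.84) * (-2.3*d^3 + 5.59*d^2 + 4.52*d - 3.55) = 1.955*d^5 - 6.8445*d^4 - 0.687099999999999*d^3 + 11.8263*d^2 + 0.566299999999999*d - 2.982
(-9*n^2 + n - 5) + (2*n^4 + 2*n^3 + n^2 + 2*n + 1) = 2*n^4 + 2*n^3 - 8*n^2 + 3*n - 4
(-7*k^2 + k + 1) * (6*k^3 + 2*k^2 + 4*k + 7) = -42*k^5 - 8*k^4 - 20*k^3 - 43*k^2 + 11*k + 7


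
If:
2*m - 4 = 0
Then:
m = 2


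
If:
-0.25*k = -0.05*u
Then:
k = 0.2*u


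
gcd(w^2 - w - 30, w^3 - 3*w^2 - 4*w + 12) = 1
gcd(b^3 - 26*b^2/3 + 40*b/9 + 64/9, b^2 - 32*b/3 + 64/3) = b - 8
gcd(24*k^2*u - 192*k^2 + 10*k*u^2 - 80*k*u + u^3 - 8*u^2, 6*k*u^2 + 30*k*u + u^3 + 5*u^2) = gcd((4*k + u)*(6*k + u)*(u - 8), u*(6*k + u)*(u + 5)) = 6*k + u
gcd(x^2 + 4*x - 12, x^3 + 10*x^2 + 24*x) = x + 6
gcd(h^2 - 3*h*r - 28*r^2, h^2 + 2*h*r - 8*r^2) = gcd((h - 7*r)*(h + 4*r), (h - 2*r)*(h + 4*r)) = h + 4*r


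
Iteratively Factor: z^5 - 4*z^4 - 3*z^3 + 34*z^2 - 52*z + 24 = (z - 2)*(z^4 - 2*z^3 - 7*z^2 + 20*z - 12) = (z - 2)^2*(z^3 - 7*z + 6) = (z - 2)^2*(z - 1)*(z^2 + z - 6) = (z - 2)^3*(z - 1)*(z + 3)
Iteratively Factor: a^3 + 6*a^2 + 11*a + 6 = (a + 3)*(a^2 + 3*a + 2) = (a + 1)*(a + 3)*(a + 2)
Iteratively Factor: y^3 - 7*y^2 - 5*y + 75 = (y + 3)*(y^2 - 10*y + 25) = (y - 5)*(y + 3)*(y - 5)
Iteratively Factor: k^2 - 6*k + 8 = (k - 4)*(k - 2)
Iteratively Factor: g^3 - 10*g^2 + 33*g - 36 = (g - 3)*(g^2 - 7*g + 12) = (g - 4)*(g - 3)*(g - 3)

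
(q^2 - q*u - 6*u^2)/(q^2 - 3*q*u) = (q + 2*u)/q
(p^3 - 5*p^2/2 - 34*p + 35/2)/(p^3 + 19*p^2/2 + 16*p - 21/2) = (p^2 - 2*p - 35)/(p^2 + 10*p + 21)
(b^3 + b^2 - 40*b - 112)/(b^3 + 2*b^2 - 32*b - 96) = (b - 7)/(b - 6)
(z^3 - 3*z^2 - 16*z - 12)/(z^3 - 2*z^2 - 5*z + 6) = (z^2 - 5*z - 6)/(z^2 - 4*z + 3)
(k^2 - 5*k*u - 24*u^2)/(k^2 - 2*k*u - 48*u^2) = (k + 3*u)/(k + 6*u)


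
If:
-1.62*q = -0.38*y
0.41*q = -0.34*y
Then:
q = 0.00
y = 0.00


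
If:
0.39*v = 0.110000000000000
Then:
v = 0.28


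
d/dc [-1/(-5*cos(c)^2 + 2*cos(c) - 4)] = 2*(5*cos(c) - 1)*sin(c)/(5*cos(c)^2 - 2*cos(c) + 4)^2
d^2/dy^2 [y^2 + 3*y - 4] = 2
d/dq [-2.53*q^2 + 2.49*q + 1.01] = 2.49 - 5.06*q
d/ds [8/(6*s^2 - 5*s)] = 8*(5 - 12*s)/(s^2*(6*s - 5)^2)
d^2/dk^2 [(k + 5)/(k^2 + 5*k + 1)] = 2*((k + 5)*(2*k + 5)^2 - (3*k + 10)*(k^2 + 5*k + 1))/(k^2 + 5*k + 1)^3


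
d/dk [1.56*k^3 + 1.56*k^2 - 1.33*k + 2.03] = 4.68*k^2 + 3.12*k - 1.33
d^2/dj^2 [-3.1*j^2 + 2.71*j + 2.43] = -6.20000000000000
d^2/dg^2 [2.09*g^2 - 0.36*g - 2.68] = 4.18000000000000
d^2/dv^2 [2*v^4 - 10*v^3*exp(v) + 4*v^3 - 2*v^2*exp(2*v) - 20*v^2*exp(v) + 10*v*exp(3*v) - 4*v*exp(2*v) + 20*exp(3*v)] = -10*v^3*exp(v) - 8*v^2*exp(2*v) - 80*v^2*exp(v) + 24*v^2 + 90*v*exp(3*v) - 32*v*exp(2*v) - 140*v*exp(v) + 24*v + 240*exp(3*v) - 20*exp(2*v) - 40*exp(v)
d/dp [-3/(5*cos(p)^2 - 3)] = -60*sin(2*p)/(5*cos(2*p) - 1)^2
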